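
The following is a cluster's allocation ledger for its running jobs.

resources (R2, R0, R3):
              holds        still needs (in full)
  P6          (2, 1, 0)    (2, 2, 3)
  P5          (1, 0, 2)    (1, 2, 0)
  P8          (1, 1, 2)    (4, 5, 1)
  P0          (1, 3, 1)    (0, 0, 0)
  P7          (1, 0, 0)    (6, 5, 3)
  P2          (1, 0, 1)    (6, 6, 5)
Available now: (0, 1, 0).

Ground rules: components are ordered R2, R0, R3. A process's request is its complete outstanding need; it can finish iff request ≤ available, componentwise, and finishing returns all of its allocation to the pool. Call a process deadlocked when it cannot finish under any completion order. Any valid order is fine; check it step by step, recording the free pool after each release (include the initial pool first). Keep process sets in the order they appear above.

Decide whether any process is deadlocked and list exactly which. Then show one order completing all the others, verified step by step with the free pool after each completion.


Deadlocked: P7 and P2.
Key observation: no order helps: past P0, P5, P6, P8, the free pool tops out at (5, 6, 5), below what each blocked process needs in R2.
A valid finishing order for the others: P0, P5, P6, P8. Check, step by step:
  pool = (0, 1, 0)
  run P0 (needs (0, 0, 0), free (0, 1, 0)); after release of (1, 3, 1) the pool is (1, 4, 1)
  run P5 (needs (1, 2, 0), free (1, 4, 1)); after release of (1, 0, 2) the pool is (2, 4, 3)
  run P6 (needs (2, 2, 3), free (2, 4, 3)); after release of (2, 1, 0) the pool is (4, 5, 3)
  run P8 (needs (4, 5, 1), free (4, 5, 3)); after release of (1, 1, 2) the pool is (5, 6, 5)
The blocked processes can never fit:
  P7 cannot run: need (6, 5, 3) vs free (5, 6, 5) (insufficient R2)
  P2 cannot run: need (6, 6, 5) vs free (5, 6, 5) (insufficient R2)


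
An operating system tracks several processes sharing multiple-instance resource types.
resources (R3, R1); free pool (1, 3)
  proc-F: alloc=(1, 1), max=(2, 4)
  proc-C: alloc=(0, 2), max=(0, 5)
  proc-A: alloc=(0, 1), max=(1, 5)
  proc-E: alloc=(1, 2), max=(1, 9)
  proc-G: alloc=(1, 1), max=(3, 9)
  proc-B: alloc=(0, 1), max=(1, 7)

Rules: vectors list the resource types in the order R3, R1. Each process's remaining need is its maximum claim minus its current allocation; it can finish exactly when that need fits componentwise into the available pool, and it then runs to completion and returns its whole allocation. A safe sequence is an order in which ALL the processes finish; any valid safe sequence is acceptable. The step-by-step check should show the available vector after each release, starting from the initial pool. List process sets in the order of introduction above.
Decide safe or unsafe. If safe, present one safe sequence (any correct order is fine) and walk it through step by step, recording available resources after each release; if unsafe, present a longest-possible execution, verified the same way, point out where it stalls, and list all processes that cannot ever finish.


SAFE — a valid safe sequence is proc-F, proc-A, proc-C, proc-E, proc-B, proc-G.
Key observation: the order's first zero-slack moment is proc-F ((1, 3) needed, (1, 3) free — a requested resource with nothing to spare).
Walking it through:
  pool = (1, 3)
  run proc-F (needs (1, 3), free (1, 3)); after release of (1, 1) the pool is (2, 4)
  run proc-A (needs (1, 4), free (2, 4)); after release of (0, 1) the pool is (2, 5)
  run proc-C (needs (0, 3), free (2, 5)); after release of (0, 2) the pool is (2, 7)
  run proc-E (needs (0, 7), free (2, 7)); after release of (1, 2) the pool is (3, 9)
  run proc-B (needs (1, 6), free (3, 9)); after release of (0, 1) the pool is (3, 10)
  run proc-G (needs (2, 8), free (3, 10)); after release of (1, 1) the pool is (4, 11)


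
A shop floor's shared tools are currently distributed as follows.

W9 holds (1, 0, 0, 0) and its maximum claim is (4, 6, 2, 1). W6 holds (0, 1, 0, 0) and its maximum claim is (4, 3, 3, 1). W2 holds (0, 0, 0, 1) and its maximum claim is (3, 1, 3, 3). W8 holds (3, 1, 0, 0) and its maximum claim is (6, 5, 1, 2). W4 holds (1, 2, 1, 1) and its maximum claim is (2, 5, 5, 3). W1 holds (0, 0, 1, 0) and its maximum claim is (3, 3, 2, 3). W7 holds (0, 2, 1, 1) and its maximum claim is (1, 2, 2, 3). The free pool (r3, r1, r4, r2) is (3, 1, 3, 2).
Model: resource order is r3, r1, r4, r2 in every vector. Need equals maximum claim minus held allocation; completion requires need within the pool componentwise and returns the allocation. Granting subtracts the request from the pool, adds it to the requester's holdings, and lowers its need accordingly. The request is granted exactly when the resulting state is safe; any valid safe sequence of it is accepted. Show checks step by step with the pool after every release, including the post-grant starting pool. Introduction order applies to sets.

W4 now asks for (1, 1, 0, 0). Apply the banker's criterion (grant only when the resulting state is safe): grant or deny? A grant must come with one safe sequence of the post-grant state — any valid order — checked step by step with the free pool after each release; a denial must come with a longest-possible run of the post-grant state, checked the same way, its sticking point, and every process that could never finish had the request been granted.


GRANT — the state after the grant stays safe, e.g. via W7, W4, W2, W6, W1, W8, W9.
Key observation: with (2, 0, 3, 2) left after the transfer, W7 can run at once — the state stays safe.
Step-by-step check of the post-grant state:
  pool = (2, 0, 3, 2)
  run W7 (needs (1, 0, 1, 2), free (2, 0, 3, 2)); after release of (0, 2, 1, 1) the pool is (2, 2, 4, 3)
  run W4 (needs (0, 2, 4, 2), free (2, 2, 4, 3)); after release of (2, 3, 1, 1) the pool is (4, 5, 5, 4)
  run W2 (needs (3, 1, 3, 2), free (4, 5, 5, 4)); after release of (0, 0, 0, 1) the pool is (4, 5, 5, 5)
  run W6 (needs (4, 2, 3, 1), free (4, 5, 5, 5)); after release of (0, 1, 0, 0) the pool is (4, 6, 5, 5)
  run W1 (needs (3, 3, 1, 3), free (4, 6, 5, 5)); after release of (0, 0, 1, 0) the pool is (4, 6, 6, 5)
  run W8 (needs (3, 4, 1, 2), free (4, 6, 6, 5)); after release of (3, 1, 0, 0) the pool is (7, 7, 6, 5)
  run W9 (needs (3, 6, 2, 1), free (7, 7, 6, 5)); after release of (1, 0, 0, 0) the pool is (8, 7, 6, 5)


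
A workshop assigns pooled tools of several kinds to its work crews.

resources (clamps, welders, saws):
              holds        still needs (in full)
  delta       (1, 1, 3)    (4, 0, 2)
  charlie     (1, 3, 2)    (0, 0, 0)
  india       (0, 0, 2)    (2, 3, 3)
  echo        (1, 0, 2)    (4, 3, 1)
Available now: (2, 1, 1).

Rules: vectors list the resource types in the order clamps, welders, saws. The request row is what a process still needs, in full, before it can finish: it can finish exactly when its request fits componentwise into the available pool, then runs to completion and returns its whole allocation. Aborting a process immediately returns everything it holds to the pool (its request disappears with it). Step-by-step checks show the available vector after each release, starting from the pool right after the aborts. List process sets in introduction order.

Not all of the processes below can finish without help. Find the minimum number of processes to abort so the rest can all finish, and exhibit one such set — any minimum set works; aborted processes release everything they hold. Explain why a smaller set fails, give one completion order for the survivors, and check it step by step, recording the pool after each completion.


Minimum abort set: echo.
Key observation: the returned (1, 0, 2) from echo is what brings delta — unrunnable before, under any order — into play at step 2.
Minimality: the empty abort set fails — the state is deadlocked as it stands.
One survivor order: charlie, delta, india. Walking it through (post-abort pool first):
  pool = (3, 1, 3)
  run charlie (needs (0, 0, 0), free (3, 1, 3)); after release of (1, 3, 2) the pool is (4, 4, 5)
  run delta (needs (4, 0, 2), free (4, 4, 5)); after release of (1, 1, 3) the pool is (5, 5, 8)
  run india (needs (2, 3, 3), free (5, 5, 8)); after release of (0, 0, 2) the pool is (5, 5, 10)


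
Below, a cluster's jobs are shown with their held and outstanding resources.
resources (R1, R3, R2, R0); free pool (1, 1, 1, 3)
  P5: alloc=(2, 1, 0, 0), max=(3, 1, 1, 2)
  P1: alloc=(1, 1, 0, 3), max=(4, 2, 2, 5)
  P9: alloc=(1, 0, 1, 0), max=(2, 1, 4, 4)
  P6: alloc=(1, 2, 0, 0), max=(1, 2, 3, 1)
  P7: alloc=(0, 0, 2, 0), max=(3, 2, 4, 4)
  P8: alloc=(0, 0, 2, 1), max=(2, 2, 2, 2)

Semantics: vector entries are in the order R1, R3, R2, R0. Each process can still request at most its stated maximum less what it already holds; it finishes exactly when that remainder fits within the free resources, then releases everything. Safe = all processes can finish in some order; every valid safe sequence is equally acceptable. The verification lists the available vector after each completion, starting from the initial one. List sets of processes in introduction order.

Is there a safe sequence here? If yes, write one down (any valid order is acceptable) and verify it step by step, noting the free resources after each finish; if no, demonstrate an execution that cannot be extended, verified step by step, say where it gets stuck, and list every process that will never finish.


SAFE. One safe sequence: P5, P8, P9, P6, P1, P7.
Key observation: P5 marks the first exact bind of the order: its need (1, 0, 1, 2) fits the free (1, 1, 1, 3) with zero slack on a requested resource.
Check, step by step:
  pool = (1, 1, 1, 3)
  P5 needs (1, 0, 1, 2) <= (1, 1, 1, 3) -> finishes; pool += (2, 1, 0, 0) = (3, 2, 1, 3)
  P8 needs (2, 2, 0, 1) <= (3, 2, 1, 3) -> finishes; pool += (0, 0, 2, 1) = (3, 2, 3, 4)
  P9 needs (1, 1, 3, 4) <= (3, 2, 3, 4) -> finishes; pool += (1, 0, 1, 0) = (4, 2, 4, 4)
  P6 needs (0, 0, 3, 1) <= (4, 2, 4, 4) -> finishes; pool += (1, 2, 0, 0) = (5, 4, 4, 4)
  P1 needs (3, 1, 2, 2) <= (5, 4, 4, 4) -> finishes; pool += (1, 1, 0, 3) = (6, 5, 4, 7)
  P7 needs (3, 2, 2, 4) <= (6, 5, 4, 7) -> finishes; pool += (0, 0, 2, 0) = (6, 5, 6, 7)


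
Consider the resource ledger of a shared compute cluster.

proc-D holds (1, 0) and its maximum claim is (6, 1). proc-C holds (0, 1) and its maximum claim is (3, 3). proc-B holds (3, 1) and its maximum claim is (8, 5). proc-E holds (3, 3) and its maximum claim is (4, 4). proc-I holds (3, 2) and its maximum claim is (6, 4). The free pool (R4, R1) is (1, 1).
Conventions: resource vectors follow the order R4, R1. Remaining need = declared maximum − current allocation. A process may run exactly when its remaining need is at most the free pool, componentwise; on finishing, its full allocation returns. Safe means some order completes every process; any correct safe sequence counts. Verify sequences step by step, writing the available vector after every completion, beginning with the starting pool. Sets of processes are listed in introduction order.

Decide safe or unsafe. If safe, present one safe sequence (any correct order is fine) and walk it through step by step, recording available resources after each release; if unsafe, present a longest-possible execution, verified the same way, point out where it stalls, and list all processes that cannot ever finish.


SAFE. One safe sequence: proc-E, proc-I, proc-B, proc-D, proc-C.
Key observation: proc-E marks the first exact bind of the order: its need (1, 1) fits the free (1, 1) with zero slack on a requested resource.
Walking it through:
  pool = (1, 1)
  proc-E: need (1, 1) fits (1, 1); releases (3, 3), pool now (4, 4)
  proc-I: need (3, 2) fits (4, 4); releases (3, 2), pool now (7, 6)
  proc-B: need (5, 4) fits (7, 6); releases (3, 1), pool now (10, 7)
  proc-D: need (5, 1) fits (10, 7); releases (1, 0), pool now (11, 7)
  proc-C: need (3, 2) fits (11, 7); releases (0, 1), pool now (11, 8)


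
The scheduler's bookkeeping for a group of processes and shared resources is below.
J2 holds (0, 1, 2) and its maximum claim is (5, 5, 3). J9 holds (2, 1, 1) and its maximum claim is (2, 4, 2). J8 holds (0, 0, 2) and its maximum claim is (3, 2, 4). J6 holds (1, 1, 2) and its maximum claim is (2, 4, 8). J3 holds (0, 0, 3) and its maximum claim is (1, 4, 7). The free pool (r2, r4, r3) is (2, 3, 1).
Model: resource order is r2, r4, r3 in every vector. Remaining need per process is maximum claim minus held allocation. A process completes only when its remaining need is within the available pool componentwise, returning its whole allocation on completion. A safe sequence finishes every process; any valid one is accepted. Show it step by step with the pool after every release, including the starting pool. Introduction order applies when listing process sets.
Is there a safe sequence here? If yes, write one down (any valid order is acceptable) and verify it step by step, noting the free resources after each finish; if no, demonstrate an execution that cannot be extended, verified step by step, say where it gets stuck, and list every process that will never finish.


SAFE, for example via the order J9, J8, J3, J6, J2.
Key observation: reading the order forward, J9 is the first process whose need (0, 3, 1) meets the free pool (2, 3, 1) exactly on a resource it requests.
Verifying each step:
  pool = (2, 3, 1)
  run J9 (needs (0, 3, 1), free (2, 3, 1)); after release of (2, 1, 1) the pool is (4, 4, 2)
  run J8 (needs (3, 2, 2), free (4, 4, 2)); after release of (0, 0, 2) the pool is (4, 4, 4)
  run J3 (needs (1, 4, 4), free (4, 4, 4)); after release of (0, 0, 3) the pool is (4, 4, 7)
  run J6 (needs (1, 3, 6), free (4, 4, 7)); after release of (1, 1, 2) the pool is (5, 5, 9)
  run J2 (needs (5, 4, 1), free (5, 5, 9)); after release of (0, 1, 2) the pool is (5, 6, 11)


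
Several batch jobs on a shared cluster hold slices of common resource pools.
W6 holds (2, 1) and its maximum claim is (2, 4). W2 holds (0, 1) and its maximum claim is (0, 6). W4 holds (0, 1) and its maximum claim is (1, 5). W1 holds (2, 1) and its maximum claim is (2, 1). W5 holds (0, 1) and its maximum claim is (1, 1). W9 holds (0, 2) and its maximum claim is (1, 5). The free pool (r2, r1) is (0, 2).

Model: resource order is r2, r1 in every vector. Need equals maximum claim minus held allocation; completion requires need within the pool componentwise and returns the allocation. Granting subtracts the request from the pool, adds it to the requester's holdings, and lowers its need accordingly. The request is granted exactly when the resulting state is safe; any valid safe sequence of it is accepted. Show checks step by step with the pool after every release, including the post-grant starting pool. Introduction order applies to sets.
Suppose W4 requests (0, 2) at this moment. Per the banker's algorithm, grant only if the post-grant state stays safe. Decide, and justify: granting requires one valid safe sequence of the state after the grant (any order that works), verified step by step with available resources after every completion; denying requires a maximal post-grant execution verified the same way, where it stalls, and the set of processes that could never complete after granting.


GRANT — the state after the grant stays safe, e.g. via W1, W5, W4, W6, W9, W2.
Key observation: post-grant, (0, 0) remains, and an order beginning with W1 completes everyone.
Step-by-step check of the post-grant state:
  pool = (0, 0)
  W1 needs (0, 0) <= (0, 0) -> finishes; pool += (2, 1) = (2, 1)
  W5 needs (1, 0) <= (2, 1) -> finishes; pool += (0, 1) = (2, 2)
  W4 needs (1, 2) <= (2, 2) -> finishes; pool += (0, 3) = (2, 5)
  W6 needs (0, 3) <= (2, 5) -> finishes; pool += (2, 1) = (4, 6)
  W9 needs (1, 3) <= (4, 6) -> finishes; pool += (0, 2) = (4, 8)
  W2 needs (0, 5) <= (4, 8) -> finishes; pool += (0, 1) = (4, 9)


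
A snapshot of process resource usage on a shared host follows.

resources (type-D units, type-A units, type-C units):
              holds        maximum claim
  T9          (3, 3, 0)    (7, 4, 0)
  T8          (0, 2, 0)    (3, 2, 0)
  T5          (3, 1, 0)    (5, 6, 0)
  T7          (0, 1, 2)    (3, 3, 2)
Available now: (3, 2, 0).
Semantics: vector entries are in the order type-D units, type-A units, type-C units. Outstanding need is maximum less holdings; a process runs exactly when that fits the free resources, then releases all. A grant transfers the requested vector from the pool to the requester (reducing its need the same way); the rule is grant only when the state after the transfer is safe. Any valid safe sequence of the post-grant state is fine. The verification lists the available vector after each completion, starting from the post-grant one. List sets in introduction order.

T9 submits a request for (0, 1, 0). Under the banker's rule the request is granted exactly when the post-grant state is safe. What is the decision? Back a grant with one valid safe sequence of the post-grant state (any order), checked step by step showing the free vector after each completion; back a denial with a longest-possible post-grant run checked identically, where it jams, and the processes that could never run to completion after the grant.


DENY — the pretend-granted state is unsafe.
Key observation: after T8, T7 the pool peaks at (3, 4, 2), and each blocked process is short somewhere: T9 on type-D units; T5 on type-A units.
On the post-grant state, T8, T7 is a maximal run — nothing extends it. Walking it through:
  pool = (3, 1, 0)
  T8 needs (3, 0, 0) <= (3, 1, 0) -> finishes; pool += (0, 2, 0) = (3, 3, 0)
  T7 needs (3, 2, 0) <= (3, 3, 0) -> finishes; pool += (0, 1, 2) = (3, 4, 2)
  T9 cannot run: need (4, 0, 0) vs free (3, 4, 2) (insufficient type-D units)
  T5 cannot run: need (2, 5, 0) vs free (3, 4, 2) (insufficient type-A units)
Had the request been granted, T9 and T5 could never finish.


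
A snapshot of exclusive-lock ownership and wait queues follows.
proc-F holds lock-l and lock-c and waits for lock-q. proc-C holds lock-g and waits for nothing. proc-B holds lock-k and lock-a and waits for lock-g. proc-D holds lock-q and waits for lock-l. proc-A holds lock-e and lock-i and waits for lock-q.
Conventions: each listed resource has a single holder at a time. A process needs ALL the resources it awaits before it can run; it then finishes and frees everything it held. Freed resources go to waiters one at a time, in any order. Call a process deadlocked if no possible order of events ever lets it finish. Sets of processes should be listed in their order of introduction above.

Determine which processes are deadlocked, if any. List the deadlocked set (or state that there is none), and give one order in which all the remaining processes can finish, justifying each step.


The deadlocked set is proc-F, proc-D and proc-A.
Key observation: nobody on the ring proc-F -> proc-D -> proc-F can start until another member finishes, which never happens; proc-A waits into the deadlock from upstream.
A valid finishing order for the others: proc-C, proc-B.
Walking it through:
  proc-C waits on nothing -> runs at once and releases lock-g
  proc-B: everything it awaited (lock-g) is free; runs, freeing lock-k and lock-a


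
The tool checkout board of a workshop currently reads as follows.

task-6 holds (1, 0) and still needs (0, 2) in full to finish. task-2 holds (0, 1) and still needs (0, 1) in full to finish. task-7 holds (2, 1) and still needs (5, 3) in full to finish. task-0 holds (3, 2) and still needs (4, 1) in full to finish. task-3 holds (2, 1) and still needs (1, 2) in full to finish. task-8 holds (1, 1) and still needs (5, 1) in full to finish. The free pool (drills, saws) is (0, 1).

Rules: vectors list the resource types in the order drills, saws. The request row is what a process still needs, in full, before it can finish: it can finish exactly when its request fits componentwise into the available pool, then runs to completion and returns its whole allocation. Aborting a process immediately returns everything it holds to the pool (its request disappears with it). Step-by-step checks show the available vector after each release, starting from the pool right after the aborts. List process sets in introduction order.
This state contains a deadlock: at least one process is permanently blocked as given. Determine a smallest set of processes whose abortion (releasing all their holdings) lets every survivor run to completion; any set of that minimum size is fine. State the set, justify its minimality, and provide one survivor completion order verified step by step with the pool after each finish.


Minimum abort set: task-8.
Key observation: task-0 had no path to completion before; after the abort of task-8 ((1, 1) returned), step 4 is where it fits.
Why nothing smaller works: aborting no one leaves the state deadlocked as given.
The survivors complete as task-2, task-6, task-3, task-0, task-7. Verifying each step (starting from the post-abort pool):
  pool = (1, 2)
  task-2: need (0, 1) fits (1, 2); releases (0, 1), pool now (1, 3)
  task-6: need (0, 2) fits (1, 3); releases (1, 0), pool now (2, 3)
  task-3: need (1, 2) fits (2, 3); releases (2, 1), pool now (4, 4)
  task-0: need (4, 1) fits (4, 4); releases (3, 2), pool now (7, 6)
  task-7: need (5, 3) fits (7, 6); releases (2, 1), pool now (9, 7)


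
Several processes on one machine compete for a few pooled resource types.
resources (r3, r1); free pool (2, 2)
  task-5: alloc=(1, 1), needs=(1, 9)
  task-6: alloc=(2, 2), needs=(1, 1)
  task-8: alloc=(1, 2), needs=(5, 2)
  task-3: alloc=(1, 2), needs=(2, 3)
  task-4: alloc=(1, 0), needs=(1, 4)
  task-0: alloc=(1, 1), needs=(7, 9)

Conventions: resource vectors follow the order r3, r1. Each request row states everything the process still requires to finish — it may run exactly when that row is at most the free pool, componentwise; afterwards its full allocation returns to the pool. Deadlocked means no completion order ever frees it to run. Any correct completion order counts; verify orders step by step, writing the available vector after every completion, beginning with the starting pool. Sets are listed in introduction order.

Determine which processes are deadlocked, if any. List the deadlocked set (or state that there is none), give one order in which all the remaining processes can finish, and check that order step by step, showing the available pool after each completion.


Deadlocked: task-5 and task-0.
Key observation: no order helps: past task-6, task-3, task-8, task-4, the free pool tops out at (7, 8), below what each blocked process needs in r1.
The rest can finish in the order task-6, task-3, task-8, task-4. Walking it through:
  pool = (2, 2)
  run task-6 (needs (1, 1), free (2, 2)); after release of (2, 2) the pool is (4, 4)
  run task-3 (needs (2, 3), free (4, 4)); after release of (1, 2) the pool is (5, 6)
  run task-8 (needs (5, 2), free (5, 6)); after release of (1, 2) the pool is (6, 8)
  run task-4 (needs (1, 4), free (6, 8)); after release of (1, 0) the pool is (7, 8)
The blocked processes can never fit:
  blocked: task-5 wants (1, 9), pool (7, 8) — not enough r1
  blocked: task-0 wants (7, 9), pool (7, 8) — not enough r1


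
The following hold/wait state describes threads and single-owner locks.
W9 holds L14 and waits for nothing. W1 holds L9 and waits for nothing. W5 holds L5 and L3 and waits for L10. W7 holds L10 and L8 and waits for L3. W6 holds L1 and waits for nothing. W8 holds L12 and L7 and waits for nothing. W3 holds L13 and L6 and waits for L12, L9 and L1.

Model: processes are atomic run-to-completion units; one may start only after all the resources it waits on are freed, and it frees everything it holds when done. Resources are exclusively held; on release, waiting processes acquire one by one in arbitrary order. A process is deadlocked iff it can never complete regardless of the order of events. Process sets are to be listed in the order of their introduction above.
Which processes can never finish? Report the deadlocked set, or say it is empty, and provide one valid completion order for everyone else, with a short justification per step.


The deadlocked set is W5 and W7.
Key observation: W5 -> W7 -> W5 is a circular wait — nothing in it can go first; no other process is dragged down with it.
One completion order for the rest: W9, W6, W1, W8, W3.
Walking it through:
  run W9 (it waits on nothing); releases L14
  run W6 (it waits on nothing); releases L1
  run W1 (it waits on nothing); releases L9
  run W8 (it waits on nothing); releases L12 and L7
  run W3 (all its waits — L12, L9 and L1 — are resolved); releases L13 and L6


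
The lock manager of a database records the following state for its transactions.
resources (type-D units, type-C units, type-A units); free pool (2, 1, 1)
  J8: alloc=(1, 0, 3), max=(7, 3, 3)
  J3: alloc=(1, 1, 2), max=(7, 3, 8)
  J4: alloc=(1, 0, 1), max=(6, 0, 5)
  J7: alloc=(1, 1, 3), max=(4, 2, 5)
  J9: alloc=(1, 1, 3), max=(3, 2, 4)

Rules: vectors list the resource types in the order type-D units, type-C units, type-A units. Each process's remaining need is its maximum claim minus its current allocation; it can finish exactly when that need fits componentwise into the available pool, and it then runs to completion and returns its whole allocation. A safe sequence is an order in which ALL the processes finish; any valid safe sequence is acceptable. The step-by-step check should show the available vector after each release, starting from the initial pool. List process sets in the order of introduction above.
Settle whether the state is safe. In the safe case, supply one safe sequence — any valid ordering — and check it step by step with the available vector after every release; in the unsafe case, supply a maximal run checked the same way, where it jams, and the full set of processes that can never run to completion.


The state is UNSAFE.
Key observation: the wall is type-D units: completing J9, J7 brings the pool only to (4, 3, 7), and all the rest need more.
A maximal execution: J9, J7 — then nothing else fits. Verifying each step:
  pool = (2, 1, 1)
  run J9 (needs (2, 1, 1), free (2, 1, 1)); after release of (1, 1, 3) the pool is (3, 2, 4)
  run J7 (needs (3, 1, 2), free (3, 2, 4)); after release of (1, 1, 3) the pool is (4, 3, 7)
  J8 cannot run: need (6, 3, 0) vs free (4, 3, 7) (insufficient type-D units)
  J3 cannot run: need (6, 2, 6) vs free (4, 3, 7) (insufficient type-D units)
  J4 cannot run: need (5, 0, 4) vs free (4, 3, 7) (insufficient type-D units)
Permanently blocked: J8, J3 and J4.


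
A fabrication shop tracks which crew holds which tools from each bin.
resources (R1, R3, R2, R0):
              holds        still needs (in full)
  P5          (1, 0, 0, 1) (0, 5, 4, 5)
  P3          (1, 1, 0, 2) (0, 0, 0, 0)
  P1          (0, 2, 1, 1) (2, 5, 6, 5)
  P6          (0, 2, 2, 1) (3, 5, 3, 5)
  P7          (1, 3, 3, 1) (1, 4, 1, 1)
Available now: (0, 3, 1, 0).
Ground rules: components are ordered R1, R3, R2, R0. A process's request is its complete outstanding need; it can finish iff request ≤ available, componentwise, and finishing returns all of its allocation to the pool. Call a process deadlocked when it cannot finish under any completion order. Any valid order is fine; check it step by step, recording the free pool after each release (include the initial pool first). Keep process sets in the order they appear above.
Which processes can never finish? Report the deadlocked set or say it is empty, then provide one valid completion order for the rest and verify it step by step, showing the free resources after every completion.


The deadlocked set is P5, P1 and P6.
Key observation: once P3, P7 finish, the pool peaks at (2, 7, 4, 3) — and every remaining process still needs more R0 than that.
The rest can finish in the order P3, P7. Verifying each step:
  pool = (0, 3, 1, 0)
  run P3 (needs (0, 0, 0, 0), free (0, 3, 1, 0)); after release of (1, 1, 0, 2) the pool is (1, 4, 1, 2)
  run P7 (needs (1, 4, 1, 1), free (1, 4, 1, 2)); after release of (1, 3, 3, 1) the pool is (2, 7, 4, 3)
The blocked processes can never fit:
  blocked: P5 wants (0, 5, 4, 5), pool (2, 7, 4, 3) — not enough R0
  blocked: P1 wants (2, 5, 6, 5), pool (2, 7, 4, 3) — not enough R2 and R0
  blocked: P6 wants (3, 5, 3, 5), pool (2, 7, 4, 3) — not enough R1 and R0


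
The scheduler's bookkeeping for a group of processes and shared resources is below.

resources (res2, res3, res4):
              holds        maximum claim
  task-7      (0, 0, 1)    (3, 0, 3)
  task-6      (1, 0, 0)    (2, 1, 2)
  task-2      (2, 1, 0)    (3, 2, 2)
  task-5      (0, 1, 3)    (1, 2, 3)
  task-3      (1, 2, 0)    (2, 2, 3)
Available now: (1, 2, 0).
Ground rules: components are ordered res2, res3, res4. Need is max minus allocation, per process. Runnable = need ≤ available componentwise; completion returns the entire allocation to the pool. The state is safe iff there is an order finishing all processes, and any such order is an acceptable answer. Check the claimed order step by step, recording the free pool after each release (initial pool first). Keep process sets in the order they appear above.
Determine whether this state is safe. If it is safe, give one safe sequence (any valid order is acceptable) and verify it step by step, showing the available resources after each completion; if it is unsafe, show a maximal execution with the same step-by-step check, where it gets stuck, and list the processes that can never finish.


SAFE, for example via the order task-5, task-3, task-6, task-7, task-2.
Key observation: the first exact fit in this order is task-5 — it needs (1, 1, 0) with (1, 2, 0) free, meeting a requested resource to the last unit.
Step-by-step check:
  pool = (1, 2, 0)
  task-5 needs (1, 1, 0) <= (1, 2, 0) -> finishes; pool += (0, 1, 3) = (1, 3, 3)
  task-3 needs (1, 0, 3) <= (1, 3, 3) -> finishes; pool += (1, 2, 0) = (2, 5, 3)
  task-6 needs (1, 1, 2) <= (2, 5, 3) -> finishes; pool += (1, 0, 0) = (3, 5, 3)
  task-7 needs (3, 0, 2) <= (3, 5, 3) -> finishes; pool += (0, 0, 1) = (3, 5, 4)
  task-2 needs (1, 1, 2) <= (3, 5, 4) -> finishes; pool += (2, 1, 0) = (5, 6, 4)


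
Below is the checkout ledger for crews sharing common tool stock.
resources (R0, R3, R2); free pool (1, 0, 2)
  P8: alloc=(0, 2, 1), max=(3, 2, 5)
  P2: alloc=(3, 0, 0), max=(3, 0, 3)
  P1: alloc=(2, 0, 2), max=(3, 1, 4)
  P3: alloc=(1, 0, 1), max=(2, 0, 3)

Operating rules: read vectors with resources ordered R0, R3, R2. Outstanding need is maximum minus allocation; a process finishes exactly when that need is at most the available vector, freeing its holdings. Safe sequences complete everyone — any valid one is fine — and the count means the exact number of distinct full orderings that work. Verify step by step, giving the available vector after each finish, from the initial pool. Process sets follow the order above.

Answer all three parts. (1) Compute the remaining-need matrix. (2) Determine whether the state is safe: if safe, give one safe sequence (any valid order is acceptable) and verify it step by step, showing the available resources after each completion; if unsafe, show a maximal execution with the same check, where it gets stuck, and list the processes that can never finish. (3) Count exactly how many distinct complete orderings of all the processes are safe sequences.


(1) Remaining need (order R0, R3, R2):
  P8: (3, 0, 4)
  P2: (0, 0, 3)
  P1: (1, 1, 2)
  P3: (1, 0, 2)
(2) The state is UNSAFE.
Key observation: after P3, P2 the pool peaks at (5, 0, 3), and each blocked process is short somewhere: P8 on R2; P1 on R3.
A maximal execution: P3, P2 — then nothing else fits. Check, step by step:
  pool = (1, 0, 2)
  run P3 (needs (1, 0, 2), free (1, 0, 2)); after release of (1, 0, 1) the pool is (2, 0, 3)
  run P2 (needs (0, 0, 3), free (2, 0, 3)); after release of (3, 0, 0) the pool is (5, 0, 3)
  blocked: P8 wants (3, 0, 4), pool (5, 0, 3) — not enough R2
  blocked: P1 wants (1, 1, 2), pool (5, 0, 3) — not enough R3
Processes that can never finish: P8 and P1.
(3) Precisely 0 of the possible complete orderings are safe sequences.


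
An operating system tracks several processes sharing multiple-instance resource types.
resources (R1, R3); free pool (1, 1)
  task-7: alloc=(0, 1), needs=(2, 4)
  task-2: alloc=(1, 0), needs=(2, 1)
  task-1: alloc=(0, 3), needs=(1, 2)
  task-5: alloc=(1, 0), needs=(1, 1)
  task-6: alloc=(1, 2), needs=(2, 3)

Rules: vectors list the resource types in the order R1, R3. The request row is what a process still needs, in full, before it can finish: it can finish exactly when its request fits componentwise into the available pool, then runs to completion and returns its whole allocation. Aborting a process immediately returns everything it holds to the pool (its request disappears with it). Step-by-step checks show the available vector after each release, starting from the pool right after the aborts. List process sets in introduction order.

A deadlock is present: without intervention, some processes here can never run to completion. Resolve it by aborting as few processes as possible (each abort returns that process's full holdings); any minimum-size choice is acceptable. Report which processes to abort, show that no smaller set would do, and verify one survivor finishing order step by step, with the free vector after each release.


Minimum abort set: task-7.
Key observation: the deadlocked task-1 becomes finishable only because task-7 released (0, 1); it completes at step 2 below.
No smaller set exists: with zero aborts the deadlock remains.
Survivors finish in the order: task-5, task-1, task-2, task-6. Walking it through (pool after the aborts first):
  pool = (1, 2)
  task-5: need (1, 1) fits (1, 2); releases (1, 0), pool now (2, 2)
  task-1: need (1, 2) fits (2, 2); releases (0, 3), pool now (2, 5)
  task-2: need (2, 1) fits (2, 5); releases (1, 0), pool now (3, 5)
  task-6: need (2, 3) fits (3, 5); releases (1, 2), pool now (4, 7)


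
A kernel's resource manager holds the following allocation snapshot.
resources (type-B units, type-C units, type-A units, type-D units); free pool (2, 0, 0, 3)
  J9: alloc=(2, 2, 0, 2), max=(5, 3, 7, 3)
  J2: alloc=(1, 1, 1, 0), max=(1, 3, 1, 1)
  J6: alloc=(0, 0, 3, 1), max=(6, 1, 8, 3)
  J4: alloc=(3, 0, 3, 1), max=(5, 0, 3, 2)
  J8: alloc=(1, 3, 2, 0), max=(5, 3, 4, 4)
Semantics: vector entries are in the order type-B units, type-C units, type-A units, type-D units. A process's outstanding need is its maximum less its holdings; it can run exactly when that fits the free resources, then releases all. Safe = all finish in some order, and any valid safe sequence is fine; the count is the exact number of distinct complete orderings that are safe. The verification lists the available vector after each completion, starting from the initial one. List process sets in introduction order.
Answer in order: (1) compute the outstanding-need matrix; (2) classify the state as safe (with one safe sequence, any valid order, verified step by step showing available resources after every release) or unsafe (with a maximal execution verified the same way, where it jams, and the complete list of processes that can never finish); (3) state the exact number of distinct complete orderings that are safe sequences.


(1) Need matrix, components ordered type-B units, type-C units, type-A units, type-D units:
  J9: (3, 1, 7, 1)
  J2: (0, 2, 0, 1)
  J6: (6, 1, 5, 2)
  J4: (2, 0, 0, 1)
  J8: (4, 0, 2, 4)
(2) The state is SAFE; one workable sequence: J4, J8, J6, J9, J2.
Key observation: reading the order forward, J4 is the first process whose need (2, 0, 0, 1) meets the free pool (2, 0, 0, 3) exactly on a resource it requests.
Walking it through:
  pool = (2, 0, 0, 3)
  J4 needs (2, 0, 0, 1) <= (2, 0, 0, 3) -> finishes; pool += (3, 0, 3, 1) = (5, 0, 3, 4)
  J8 needs (4, 0, 2, 4) <= (5, 0, 3, 4) -> finishes; pool += (1, 3, 2, 0) = (6, 3, 5, 4)
  J6 needs (6, 1, 5, 2) <= (6, 3, 5, 4) -> finishes; pool += (0, 0, 3, 1) = (6, 3, 8, 5)
  J9 needs (3, 1, 7, 1) <= (6, 3, 8, 5) -> finishes; pool += (2, 2, 0, 2) = (8, 5, 8, 7)
  J2 needs (0, 2, 0, 1) <= (8, 5, 8, 7) -> finishes; pool += (1, 1, 1, 0) = (9, 6, 9, 7)
(3) The exact count: 3 of the possible complete orderings are safe sequences.


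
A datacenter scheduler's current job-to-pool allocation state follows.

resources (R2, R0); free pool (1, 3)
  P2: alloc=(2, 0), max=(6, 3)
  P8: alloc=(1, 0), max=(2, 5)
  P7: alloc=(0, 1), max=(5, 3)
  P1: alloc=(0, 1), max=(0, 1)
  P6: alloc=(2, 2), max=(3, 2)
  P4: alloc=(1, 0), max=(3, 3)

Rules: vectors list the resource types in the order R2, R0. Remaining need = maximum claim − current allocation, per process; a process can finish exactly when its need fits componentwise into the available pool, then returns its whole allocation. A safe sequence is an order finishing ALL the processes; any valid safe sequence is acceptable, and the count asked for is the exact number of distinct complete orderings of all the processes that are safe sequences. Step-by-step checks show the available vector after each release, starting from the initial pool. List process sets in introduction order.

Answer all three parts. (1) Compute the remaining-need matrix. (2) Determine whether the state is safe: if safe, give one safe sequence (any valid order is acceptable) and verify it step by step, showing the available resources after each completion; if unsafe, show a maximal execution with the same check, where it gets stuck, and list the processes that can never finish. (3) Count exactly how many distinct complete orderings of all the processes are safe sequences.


(1) Outstanding need per process (order R2, R0):
  P2: (4, 3)
  P8: (1, 5)
  P7: (5, 2)
  P1: (0, 0)
  P6: (1, 0)
  P4: (2, 3)
(2) SAFE, for example via the order P6, P8, P2, P4, P7, P1.
Key observation: the order's first zero-slack moment is P6 ((1, 0) needed, (1, 3) free — a requested resource with nothing to spare).
Check, step by step:
  pool = (1, 3)
  P6: need (1, 0) fits (1, 3); releases (2, 2), pool now (3, 5)
  P8: need (1, 5) fits (3, 5); releases (1, 0), pool now (4, 5)
  P2: need (4, 3) fits (4, 5); releases (2, 0), pool now (6, 5)
  P4: need (2, 3) fits (6, 5); releases (1, 0), pool now (7, 5)
  P7: need (5, 2) fits (7, 5); releases (0, 1), pool now (7, 6)
  P1: need (0, 0) fits (7, 6); releases (0, 1), pool now (7, 7)
(3) The exact count: 48 of the possible complete orderings are safe sequences.


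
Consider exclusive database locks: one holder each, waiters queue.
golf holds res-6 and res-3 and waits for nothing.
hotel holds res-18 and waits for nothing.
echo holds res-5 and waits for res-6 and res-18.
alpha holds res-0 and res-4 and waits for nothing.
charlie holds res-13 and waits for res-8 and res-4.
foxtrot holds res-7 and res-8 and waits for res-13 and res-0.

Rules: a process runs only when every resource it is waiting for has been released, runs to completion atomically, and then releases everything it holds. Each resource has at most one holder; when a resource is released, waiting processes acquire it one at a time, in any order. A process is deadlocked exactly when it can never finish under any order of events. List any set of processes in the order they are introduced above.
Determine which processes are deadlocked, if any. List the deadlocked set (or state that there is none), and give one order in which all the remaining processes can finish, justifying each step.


Deadlocked: charlie and foxtrot.
Key observation: the cycle charlie -> foxtrot -> charlie can never break — each member waits on the next; no other process is dragged down with it.
A valid finishing order for the others: golf, hotel, alpha, echo.
Check, step by step:
  run golf (it waits on nothing); releases res-6 and res-3
  run hotel (it waits on nothing); releases res-18
  run alpha (it waits on nothing); releases res-0 and res-4
  echo waits on res-6 and res-18 — all released -> runs and releases res-5


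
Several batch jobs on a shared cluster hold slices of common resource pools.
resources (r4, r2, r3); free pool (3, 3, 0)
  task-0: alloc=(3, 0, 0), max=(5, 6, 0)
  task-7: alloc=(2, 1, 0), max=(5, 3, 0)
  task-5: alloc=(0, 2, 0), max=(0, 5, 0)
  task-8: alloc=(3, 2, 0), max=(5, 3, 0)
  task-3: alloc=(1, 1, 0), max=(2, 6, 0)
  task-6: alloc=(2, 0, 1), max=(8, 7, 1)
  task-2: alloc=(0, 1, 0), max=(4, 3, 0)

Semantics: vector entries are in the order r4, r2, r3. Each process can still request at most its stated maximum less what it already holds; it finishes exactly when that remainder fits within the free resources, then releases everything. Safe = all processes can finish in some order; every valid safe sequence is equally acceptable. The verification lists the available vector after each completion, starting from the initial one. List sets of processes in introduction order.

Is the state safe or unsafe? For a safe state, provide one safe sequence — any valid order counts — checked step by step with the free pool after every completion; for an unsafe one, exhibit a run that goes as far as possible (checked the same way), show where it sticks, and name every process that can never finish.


SAFE — a valid safe sequence is task-7, task-2, task-3, task-0, task-8, task-6, task-5.
Key observation: task-7 marks the first exact bind of the order: its need (3, 2, 0) fits the free (3, 3, 0) with zero slack on a requested resource.
Walking it through:
  pool = (3, 3, 0)
  task-7 needs (3, 2, 0) <= (3, 3, 0) -> finishes; pool += (2, 1, 0) = (5, 4, 0)
  task-2 needs (4, 2, 0) <= (5, 4, 0) -> finishes; pool += (0, 1, 0) = (5, 5, 0)
  task-3 needs (1, 5, 0) <= (5, 5, 0) -> finishes; pool += (1, 1, 0) = (6, 6, 0)
  task-0 needs (2, 6, 0) <= (6, 6, 0) -> finishes; pool += (3, 0, 0) = (9, 6, 0)
  task-8 needs (2, 1, 0) <= (9, 6, 0) -> finishes; pool += (3, 2, 0) = (12, 8, 0)
  task-6 needs (6, 7, 0) <= (12, 8, 0) -> finishes; pool += (2, 0, 1) = (14, 8, 1)
  task-5 needs (0, 3, 0) <= (14, 8, 1) -> finishes; pool += (0, 2, 0) = (14, 10, 1)
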